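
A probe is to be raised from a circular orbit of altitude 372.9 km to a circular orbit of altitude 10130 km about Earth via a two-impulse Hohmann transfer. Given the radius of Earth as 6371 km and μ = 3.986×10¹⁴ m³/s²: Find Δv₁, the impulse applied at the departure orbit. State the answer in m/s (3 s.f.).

Δv ≈ 1470 m/s

r₁ = 6371 + 372.9 = 6743.9 km = 6.7439×10⁶ m.
r₂ = 6371 + 10130 = 16501 km = 1.6501×10⁷ m.
Transfer ellipse a_t = (r₁ + r₂)/2 = 1.162×10⁷ m.
At r₁: circular v_c1 = √(μ/r₁) = 7688 m/s; transfer-perigee v_p = √[μ(2/r₁ − 1/a_t)] = 9161 m/s.
Δv₁ = v_p − v_c1 = 1473 m/s.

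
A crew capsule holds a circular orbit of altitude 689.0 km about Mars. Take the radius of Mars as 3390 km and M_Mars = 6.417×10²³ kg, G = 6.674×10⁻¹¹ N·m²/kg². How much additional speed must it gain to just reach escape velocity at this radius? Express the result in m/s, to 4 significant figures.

Δv ≈ 1342 m/s

μ = GM = 6.674×10⁻¹¹ × 6.417×10²³ = 4.283×10¹³ m³/s².
r = 3390 + 689.0 = 4079.0 km = 4.0790×10⁶ m.
Circular speed v_c = √(μ/r) = 3240 m/s.
Escape speed v_esc = √(2μ/r) = √2 × v_c = 4582 m/s.
Δv = v_esc − v_c = 1342 m/s.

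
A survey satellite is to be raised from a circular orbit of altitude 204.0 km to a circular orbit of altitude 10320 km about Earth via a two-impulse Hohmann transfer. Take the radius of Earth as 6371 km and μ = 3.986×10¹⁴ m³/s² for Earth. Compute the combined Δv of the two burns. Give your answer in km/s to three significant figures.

r₁ = 6371 + 204.0 = 6575.0 km = 6.5750×10⁶ m.
r₂ = 6371 + 10320 = 16691 km = 1.6691×10⁷ m.
Transfer ellipse a_t = (r₁ + r₂)/2 = 1.163×10⁷ m.
At r₁: circular v_c1 = √(μ/r₁) = 7786 m/s; transfer-perigee v_p = √[μ(2/r₁ − 1/a_t)] = 9326 m/s.
Δv₁ = v_p − v_c1 = 1540 m/s.
At r₂: circular v_c2 = √(μ/r₂) = 4887 m/s; transfer-apogee v_a = √[μ(2/r₂ − 1/a_t)] = 3674 m/s.
Δv₂ = v_c2 − v_a = 1213 m/s.
Total Δv = Δv₁ + Δv₂ = 2753 m/s = 2.753 km/s.

Δv_total ≈ 2.75 km/s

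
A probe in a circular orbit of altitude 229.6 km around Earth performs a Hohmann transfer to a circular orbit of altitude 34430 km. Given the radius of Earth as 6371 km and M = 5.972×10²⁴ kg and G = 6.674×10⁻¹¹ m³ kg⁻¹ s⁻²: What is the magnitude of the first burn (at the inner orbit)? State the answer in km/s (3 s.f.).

μ = GM = 6.674×10⁻¹¹ × 5.972×10²⁴ = 3.986×10¹⁴ m³/s².
r₁ = 6371 + 229.6 = 6600.6 km = 6.6006×10⁶ m.
r₂ = 6371 + 34430 = 40801 km = 4.0801×10⁷ m.
Transfer ellipse a_t = (r₁ + r₂)/2 = 2.370×10⁷ m.
At r₁: circular v_c1 = √(μ/r₁) = 7771 m/s; transfer-perigee v_p = √[μ(2/r₁ − 1/a_t)] = 10200 m/s.
Δv₁ = v_p − v_c1 = 2425 m/s.
= 2.425 km/s.

Δv ≈ 2.42 km/s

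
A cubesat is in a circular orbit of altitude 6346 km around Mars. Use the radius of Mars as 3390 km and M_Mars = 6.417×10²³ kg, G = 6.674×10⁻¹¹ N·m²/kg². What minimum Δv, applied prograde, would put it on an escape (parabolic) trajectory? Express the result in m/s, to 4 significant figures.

μ = GM = 6.674×10⁻¹¹ × 6.417×10²³ = 4.283×10¹³ m³/s².
r = 3390 + 6346 = 9736.0 km = 9.7360×10⁶ m.
Circular speed v_c = √(μ/r) = 2097 m/s.
Escape speed v_esc = √(2μ/r) = √2 × v_c = 2966 m/s.
Δv = v_esc − v_c = 868.7 m/s.

Δv ≈ 868.7 m/s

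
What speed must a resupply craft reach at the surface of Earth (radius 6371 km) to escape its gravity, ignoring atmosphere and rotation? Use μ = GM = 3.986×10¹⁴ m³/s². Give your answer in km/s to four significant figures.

v_esc ≈ 11.19 km/s

r = R = 6.371×10⁶ m.
Escape speed v_esc = √(2μ/r) = √(2 × 3.986×10¹⁴ / 6.371×10⁶) = √(1.251×10⁸) = 11190 m/s.
= 11.19 km/s.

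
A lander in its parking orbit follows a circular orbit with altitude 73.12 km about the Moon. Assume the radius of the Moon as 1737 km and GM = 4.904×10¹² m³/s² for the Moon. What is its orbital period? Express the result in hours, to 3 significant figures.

r = 1737 + 73.12 = 1810.1 km = 1.8101×10⁶ m.
Kepler's third law: T = 2π√(r³/μ) = 2π√((1.810×10⁶)³ / 4.904×10¹²).
r³/μ = 1.209×10⁶ s², so T = 2π × 1.100×10³ = 6.910×10³ s.
Converting: 6.910×10³ s ÷ 3600 = 1.919 hours.

T ≈ 1.92 hours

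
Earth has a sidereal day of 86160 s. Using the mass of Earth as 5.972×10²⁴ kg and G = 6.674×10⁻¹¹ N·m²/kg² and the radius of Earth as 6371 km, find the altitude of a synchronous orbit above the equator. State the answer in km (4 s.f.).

h_sync ≈ 35790 km

μ = GM = 6.674×10⁻¹¹ × 5.972×10²⁴ = 3.986×10¹⁴ m³/s².
A synchronous orbit has period T, so by Kepler's third law a = (μT²/4π²)^(1/3).
μT²/4π² = 3.986×10¹⁴ × (8.616×10⁴)² / 39.48 = 7.495×10²² m³.
a = 4.216×10⁷ m = 42162 km.
Altitude h = a − R = 42162 − 6371 = 35791 km.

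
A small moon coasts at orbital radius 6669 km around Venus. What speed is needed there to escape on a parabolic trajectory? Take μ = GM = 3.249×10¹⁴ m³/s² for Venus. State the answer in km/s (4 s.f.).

r = 6669 km = 6.669×10⁶ m.
Escape speed v_esc = √(2μ/r) = √(2 × 3.249×10¹⁴ / 6.669×10⁶) = √(9.744×10⁷) = 9871 m/s.
= 9.871 km/s.

v_esc ≈ 9.871 km/s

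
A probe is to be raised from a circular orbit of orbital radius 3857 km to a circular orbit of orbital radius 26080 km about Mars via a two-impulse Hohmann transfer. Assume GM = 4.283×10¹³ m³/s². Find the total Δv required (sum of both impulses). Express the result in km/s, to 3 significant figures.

r₁ = 3857 km = 3.857×10⁶ m.
r₂ = 26080 km = 2.608×10⁷ m.
Transfer ellipse a_t = (r₁ + r₂)/2 = 1.497×10⁷ m.
At r₁: circular v_c1 = √(μ/r₁) = 3332 m/s; transfer-periapsis v_p = √[μ(2/r₁ − 1/a_t)] = 4399 m/s.
Δv₁ = v_p − v_c1 = 1066 m/s.
At r₂: circular v_c2 = √(μ/r₂) = 1282 m/s; transfer-apoapsis v_a = √[μ(2/r₂ − 1/a_t)] = 650.5 m/s.
Δv₂ = v_c2 − v_a = 631.0 m/s.
Total Δv = Δv₁ + Δv₂ = 1697 m/s = 1.697 km/s.

Δv_total ≈ 1.70 km/s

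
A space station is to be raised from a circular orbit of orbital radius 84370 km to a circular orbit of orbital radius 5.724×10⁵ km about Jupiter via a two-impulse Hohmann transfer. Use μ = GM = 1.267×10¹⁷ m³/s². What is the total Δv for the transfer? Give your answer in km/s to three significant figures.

r₁ = 84370 km = 8.437×10⁷ m.
r₂ = 5.724×10⁵ km = 5.724×10⁸ m.
Transfer ellipse a_t = (r₁ + r₂)/2 = 3.284×10⁸ m.
At r₁: circular v_c1 = √(μ/r₁) = 38750 m/s; transfer-perijove v_p = √[μ(2/r₁ − 1/a_t)] = 51160 m/s.
Δv₁ = v_p − v_c1 = 12410 m/s.
At r₂: circular v_c2 = √(μ/r₂) = 14880 m/s; transfer-apojove v_a = √[μ(2/r₂ − 1/a_t)] = 7541 m/s.
Δv₂ = v_c2 − v_a = 7337 m/s.
Total Δv = Δv₁ + Δv₂ = 19750 m/s = 19.75 km/s.

Δv_total ≈ 19.7 km/s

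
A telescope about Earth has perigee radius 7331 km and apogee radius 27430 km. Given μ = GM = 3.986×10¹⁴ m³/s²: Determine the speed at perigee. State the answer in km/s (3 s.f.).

Semi-major axis a = (r_p + r_a)/2 = 17380 km = 1.738×10⁷ m.
Vis-viva: v² = μ(2/r − 1/a) = 3.986×10¹⁴ × (2.728×10⁻⁷ − 5.754×10⁻⁸) = 8.581×10⁷ m²/s².
v = 9263 m/s = 9.263 km/s.

v ≈ 9.26 km/s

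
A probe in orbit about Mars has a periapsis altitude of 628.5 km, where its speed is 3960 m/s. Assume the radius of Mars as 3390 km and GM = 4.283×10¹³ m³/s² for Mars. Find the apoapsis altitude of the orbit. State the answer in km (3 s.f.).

r_p = 3390 + 628.5 = 4018.5 km = 4.018×10⁶ m.
Specific energy ε = v²/2 − μ/r = -2.817×10⁶ J/kg, so a = −μ/(2ε) = 7.601×10⁶ m.
The apsides satisfy r_p + r_a = 2a, so the apoapsis radius is 2a − r_p = 1.118×10⁷ m = 11183 km.
Apoapsis altitude = 11183 − 3390 = 7793.4 km.

apoapsis altitude ≈ 7790 km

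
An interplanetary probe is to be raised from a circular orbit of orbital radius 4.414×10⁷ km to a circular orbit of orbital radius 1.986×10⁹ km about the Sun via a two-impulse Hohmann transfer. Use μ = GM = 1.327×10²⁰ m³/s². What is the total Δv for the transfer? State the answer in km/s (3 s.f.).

Δv_total ≈ 28.3 km/s

r₁ = 4.414×10⁷ km = 4.414×10¹⁰ m.
r₂ = 1.986×10⁹ km = 1.986×10¹² m.
Transfer ellipse a_t = (r₁ + r₂)/2 = 1.015×10¹² m.
At r₁: circular v_c1 = √(μ/r₁) = 54830 m/s; transfer-perihelion v_p = √[μ(2/r₁ − 1/a_t)] = 76690 m/s.
Δv₁ = v_p − v_c1 = 21860 m/s.
At r₂: circular v_c2 = √(μ/r₂) = 8174 m/s; transfer-aphelion v_a = √[μ(2/r₂ − 1/a_t)] = 1705 m/s.
Δv₂ = v_c2 − v_a = 6470 m/s.
Total Δv = Δv₁ + Δv₂ = 28330 m/s = 28.33 km/s.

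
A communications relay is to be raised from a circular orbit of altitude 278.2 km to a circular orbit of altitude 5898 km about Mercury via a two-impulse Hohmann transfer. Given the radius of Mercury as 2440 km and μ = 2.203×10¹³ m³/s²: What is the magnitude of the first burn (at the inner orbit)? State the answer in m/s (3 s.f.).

Δv ≈ 649 m/s

r₁ = 2440 + 278.2 = 2718.2 km = 2.7182×10⁶ m.
r₂ = 2440 + 5898 = 8338.0 km = 8.3380×10⁶ m.
Transfer ellipse a_t = (r₁ + r₂)/2 = 5.528×10⁶ m.
At r₁: circular v_c1 = √(μ/r₁) = 2847 m/s; transfer-periherm v_p = √[μ(2/r₁ − 1/a_t)] = 3496 m/s.
Δv₁ = v_p − v_c1 = 649.4 m/s.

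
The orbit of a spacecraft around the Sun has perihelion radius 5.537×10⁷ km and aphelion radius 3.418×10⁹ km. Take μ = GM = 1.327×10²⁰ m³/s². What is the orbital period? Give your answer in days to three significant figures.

Semi-major axis a = (r_p + r_a)/2 = (5.5370×10⁷ + 3.4180×10⁹)/2 = 1.7367×10⁹ km = 1.737×10¹² m.
By Kepler's third law T = 2π√(a³/μ) = 2π × 1.987×10⁸ = 1.248×10⁹ s.
= 14450 days.

T ≈ 14400 days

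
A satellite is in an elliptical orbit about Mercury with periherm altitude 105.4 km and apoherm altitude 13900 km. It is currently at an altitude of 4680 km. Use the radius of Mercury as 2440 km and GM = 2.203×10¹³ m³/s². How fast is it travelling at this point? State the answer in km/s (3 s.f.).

r_p = 2440 + 105.4 = 2545.4 km = 2.5454×10⁶ m.
r_a = 2440 + 13900 = 16340 km = 1.6340×10⁷ m.
r = 2440 + 4680 = 7120.0 km = 7.120×10⁶ m.
Semi-major axis a = (r_p + r_a)/2 = 9442.7 km = 9.443×10⁶ m.
Vis-viva: v² = μ(2/r − 1/a) = 2.203×10¹³ × (2.809×10⁻⁷ − 1.059×10⁻⁷) = 3.855×10⁶ m²/s².
v = 1963 m/s = 1.963 km/s.

v ≈ 1.96 km/s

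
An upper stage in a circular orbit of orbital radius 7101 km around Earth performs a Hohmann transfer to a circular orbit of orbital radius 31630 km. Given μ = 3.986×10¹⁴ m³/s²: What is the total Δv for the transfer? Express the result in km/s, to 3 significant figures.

r₁ = 7101 km = 7.101×10⁶ m.
r₂ = 31630 km = 3.163×10⁷ m.
Transfer ellipse a_t = (r₁ + r₂)/2 = 1.937×10⁷ m.
At r₁: circular v_c1 = √(μ/r₁) = 7492 m/s; transfer-perigee v_p = √[μ(2/r₁ − 1/a_t)] = 9575 m/s.
Δv₁ = v_p − v_c1 = 2083 m/s.
At r₂: circular v_c2 = √(μ/r₂) = 3550 m/s; transfer-apogee v_a = √[μ(2/r₂ − 1/a_t)] = 2150 m/s.
Δv₂ = v_c2 − v_a = 1400 m/s.
Total Δv = Δv₁ + Δv₂ = 3483 m/s = 3.483 km/s.

Δv_total ≈ 3.48 km/s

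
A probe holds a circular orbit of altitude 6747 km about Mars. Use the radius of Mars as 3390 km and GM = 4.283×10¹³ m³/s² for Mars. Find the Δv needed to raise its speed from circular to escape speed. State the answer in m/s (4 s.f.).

Δv ≈ 851.4 m/s

r = 3390 + 6747 = 10137 km = 1.0137×10⁷ m.
Circular speed v_c = √(μ/r) = 2056 m/s.
Escape speed v_esc = √(2μ/r) = √2 × v_c = 2907 m/s.
Δv = v_esc − v_c = 851.4 m/s.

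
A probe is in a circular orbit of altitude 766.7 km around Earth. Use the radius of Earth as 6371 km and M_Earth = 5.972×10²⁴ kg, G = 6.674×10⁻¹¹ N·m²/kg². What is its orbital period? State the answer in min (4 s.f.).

μ = GM = 6.674×10⁻¹¹ × 5.972×10²⁴ = 3.986×10¹⁴ m³/s².
r = 6371 + 766.7 = 7137.7 km = 7.1377×10⁶ m.
Kepler's third law: T = 2π√(r³/μ) = 2π√((7.138×10⁶)³ / 3.986×10¹⁴).
r³/μ = 9.124×10⁵ s², so T = 2π × 9.552×10² = 6.002×10³ s.
Converting: 6.002×10³ s ÷ 60.00 = 100.0 min.

T ≈ 100.0 min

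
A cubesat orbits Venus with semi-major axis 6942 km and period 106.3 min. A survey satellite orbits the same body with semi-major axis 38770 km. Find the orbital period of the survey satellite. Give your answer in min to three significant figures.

T₂ ≈ 1400 min

Kepler's third law: T² ∝ a³, so T₂ = T₁ (a₂/a₁)^(3/2).
a₂/a₁ = 5.585, (a₂/a₁)^(3/2) = 13.20.
T₂ = 106.3 × 13.20 = 1403 min.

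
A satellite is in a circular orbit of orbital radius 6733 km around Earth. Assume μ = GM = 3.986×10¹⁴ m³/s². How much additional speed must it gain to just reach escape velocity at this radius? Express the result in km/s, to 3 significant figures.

Δv ≈ 3.19 km/s

r = 6733 km = 6.733×10⁶ m.
Circular speed v_c = √(μ/r) = 7694 m/s.
Escape speed v_esc = √(2μ/r) = √2 × v_c = 10880 m/s.
Δv = v_esc − v_c = 3187 m/s = 3.187 km/s.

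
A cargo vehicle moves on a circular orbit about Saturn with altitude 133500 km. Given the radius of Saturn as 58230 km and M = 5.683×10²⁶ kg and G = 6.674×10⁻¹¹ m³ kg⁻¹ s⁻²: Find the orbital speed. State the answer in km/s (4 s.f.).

μ = GM = 6.674×10⁻¹¹ × 5.683×10²⁶ = 3.793×10¹⁶ m³/s².
r = 58230 + 133500 = 191730 km = 1.9173×10⁸ m.
For a circular orbit v = √(μ/r) = √(3.793×10¹⁶ / 1.917×10⁸) = √(1.978×10⁸) = 14060 m/s.
That is 14.06 km/s.

v ≈ 14.06 km/s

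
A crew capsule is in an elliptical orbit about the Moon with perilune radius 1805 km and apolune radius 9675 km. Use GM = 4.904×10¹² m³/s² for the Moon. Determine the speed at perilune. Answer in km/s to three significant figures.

Semi-major axis a = (r_p + r_a)/2 = 5740.0 km = 5.740×10⁶ m.
Vis-viva: v² = μ(2/r − 1/a) = 4.904×10¹² × (1.108×10⁻⁶ − 1.742×10⁻⁷) = 4.579×10⁶ m²/s².
v = 2140 m/s = 2.140 km/s.

v ≈ 2.14 km/s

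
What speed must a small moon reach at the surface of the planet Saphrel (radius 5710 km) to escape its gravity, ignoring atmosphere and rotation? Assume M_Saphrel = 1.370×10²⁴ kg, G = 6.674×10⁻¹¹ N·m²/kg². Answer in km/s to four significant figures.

v_esc ≈ 5.659 km/s

μ = GM = 6.674×10⁻¹¹ × 1.370×10²⁴ = 9.143×10¹³ m³/s².
r = R = 5.710×10⁶ m.
Escape speed v_esc = √(2μ/r) = √(2 × 9.143×10¹³ / 5.710×10⁶) = √(3.203×10⁷) = 5659 m/s.
= 5.659 km/s.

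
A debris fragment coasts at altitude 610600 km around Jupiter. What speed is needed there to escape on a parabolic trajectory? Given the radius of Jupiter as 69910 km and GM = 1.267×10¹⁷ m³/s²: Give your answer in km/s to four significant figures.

r = 69910 + 610600 = 680510 km = 6.8051×10⁸ m.
Escape speed v_esc = √(2μ/r) = √(2 × 1.267×10¹⁷ / 6.805×10⁸) = √(3.724×10⁸) = 19300 m/s.
= 19.30 km/s.

v_esc ≈ 19.30 km/s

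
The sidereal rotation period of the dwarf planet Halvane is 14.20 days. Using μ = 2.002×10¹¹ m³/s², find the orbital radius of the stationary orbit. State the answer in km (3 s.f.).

T = 14.20 days = 1.227×10⁶ s.
A synchronous orbit has period T, so by Kepler's third law a = (μT²/4π²)^(1/3).
μT²/4π² = 2.002×10¹¹ × (1.227×10⁶)² / 39.48 = 7.633×10²¹ m³.
a = 1.969×10⁷ m = 19690 km.

r_sync ≈ 19700 km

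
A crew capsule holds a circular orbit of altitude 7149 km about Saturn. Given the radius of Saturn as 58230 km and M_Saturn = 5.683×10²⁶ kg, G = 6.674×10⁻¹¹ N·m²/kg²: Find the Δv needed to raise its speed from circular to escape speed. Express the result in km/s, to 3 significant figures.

μ = GM = 6.674×10⁻¹¹ × 5.683×10²⁶ = 3.793×10¹⁶ m³/s².
r = 58230 + 7149 = 65379 km = 6.5379×10⁷ m.
Circular speed v_c = √(μ/r) = 24090 m/s.
Escape speed v_esc = √(2μ/r) = √2 × v_c = 34060 m/s.
Δv = v_esc − v_c = 9977 m/s = 9.977 km/s.

Δv ≈ 9.98 km/s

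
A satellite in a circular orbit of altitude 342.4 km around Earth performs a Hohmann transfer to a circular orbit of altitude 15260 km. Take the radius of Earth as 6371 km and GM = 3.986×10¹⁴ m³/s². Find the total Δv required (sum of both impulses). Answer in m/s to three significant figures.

Δv_total ≈ 3150 m/s

r₁ = 6371 + 342.4 = 6713.4 km = 6.7134×10⁶ m.
r₂ = 6371 + 15260 = 21631 km = 2.1631×10⁷ m.
Transfer ellipse a_t = (r₁ + r₂)/2 = 1.417×10⁷ m.
At r₁: circular v_c1 = √(μ/r₁) = 7705 m/s; transfer-perigee v_p = √[μ(2/r₁ − 1/a_t)] = 9520 m/s.
Δv₁ = v_p − v_c1 = 1814 m/s.
At r₂: circular v_c2 = √(μ/r₂) = 4293 m/s; transfer-apogee v_a = √[μ(2/r₂ − 1/a_t)] = 2954 m/s.
Δv₂ = v_c2 − v_a = 1338 m/s.
Total Δv = Δv₁ + Δv₂ = 3152 m/s.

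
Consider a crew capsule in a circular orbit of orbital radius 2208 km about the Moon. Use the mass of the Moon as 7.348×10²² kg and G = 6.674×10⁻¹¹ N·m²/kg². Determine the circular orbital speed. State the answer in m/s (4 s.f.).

v ≈ 1490 m/s

μ = GM = 6.674×10⁻¹¹ × 7.348×10²² = 4.904×10¹² m³/s².
r = 2208 km = 2.208×10⁶ m.
For a circular orbit v = √(μ/r) = √(4.904×10¹² / 2.208×10⁶) = √(2.221×10⁶) = 1490 m/s.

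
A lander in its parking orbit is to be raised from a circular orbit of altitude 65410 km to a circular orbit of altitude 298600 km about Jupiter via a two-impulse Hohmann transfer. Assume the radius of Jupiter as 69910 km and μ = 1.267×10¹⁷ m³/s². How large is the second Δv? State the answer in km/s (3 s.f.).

Δv ≈ 4.95 km/s

r₁ = 69910 + 65410 = 135320 km = 1.3532×10⁸ m.
r₂ = 69910 + 298600 = 368510 km = 3.6851×10⁸ m.
Transfer ellipse a_t = (r₁ + r₂)/2 = 2.519×10⁸ m.
At r₁: circular v_c1 = √(μ/r₁) = 30600 m/s; transfer-perijove v_p = √[μ(2/r₁ − 1/a_t)] = 37010 m/s.
At r₂: circular v_c2 = √(μ/r₂) = 18540 m/s; transfer-apojove v_a = √[μ(2/r₂ − 1/a_t)] = 13590 m/s.
Δv₂ = v_c2 − v_a = 4952 m/s.
= 4.952 km/s.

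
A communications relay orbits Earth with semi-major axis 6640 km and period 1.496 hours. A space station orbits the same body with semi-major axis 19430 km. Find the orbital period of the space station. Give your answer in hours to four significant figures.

Kepler's third law: T² ∝ a³, so T₂ = T₁ (a₂/a₁)^(3/2).
a₂/a₁ = 2.926, (a₂/a₁)^(3/2) = 5.006.
T₂ = 1.496 × 5.006 = 7.488 hours.

T₂ ≈ 7.488 hours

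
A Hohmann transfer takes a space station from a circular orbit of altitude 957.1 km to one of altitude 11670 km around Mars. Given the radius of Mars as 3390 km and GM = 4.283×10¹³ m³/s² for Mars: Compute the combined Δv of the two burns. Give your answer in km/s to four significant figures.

Δv_total ≈ 1.329 km/s

r₁ = 3390 + 957.1 = 4347.1 km = 4.3471×10⁶ m.
r₂ = 3390 + 11670 = 15060 km = 1.5060×10⁷ m.
Transfer ellipse a_t = (r₁ + r₂)/2 = 9.704×10⁶ m.
At r₁: circular v_c1 = √(μ/r₁) = 3139 m/s; transfer-periapsis v_p = √[μ(2/r₁ − 1/a_t)] = 3910 m/s.
Δv₁ = v_p − v_c1 = 771.5 m/s.
At r₂: circular v_c2 = √(μ/r₂) = 1686 m/s; transfer-apoapsis v_a = √[μ(2/r₂ − 1/a_t)] = 1129 m/s.
Δv₂ = v_c2 − v_a = 557.7 m/s.
Total Δv = Δv₁ + Δv₂ = 1329 m/s = 1.329 km/s.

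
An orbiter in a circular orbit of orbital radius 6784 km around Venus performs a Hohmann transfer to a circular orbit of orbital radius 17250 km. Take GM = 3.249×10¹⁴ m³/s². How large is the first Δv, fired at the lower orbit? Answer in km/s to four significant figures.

r₁ = 6784 km = 6.784×10⁶ m.
r₂ = 17250 km = 1.725×10⁷ m.
Transfer ellipse a_t = (r₁ + r₂)/2 = 1.202×10⁷ m.
At r₁: circular v_c1 = √(μ/r₁) = 6920 m/s; transfer-periapsis v_p = √[μ(2/r₁ − 1/a_t)] = 8291 m/s.
Δv₁ = v_p − v_c1 = 1371 m/s.
= 1.371 km/s.

Δv ≈ 1.371 km/s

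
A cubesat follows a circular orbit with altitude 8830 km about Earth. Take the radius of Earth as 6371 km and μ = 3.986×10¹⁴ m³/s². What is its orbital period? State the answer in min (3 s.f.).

r = 6371 + 8830 = 15201 km = 1.5201×10⁷ m.
Kepler's third law: T = 2π√(r³/μ) = 2π√((1.520×10⁷)³ / 3.986×10¹⁴).
r³/μ = 8.812×10⁶ s², so T = 2π × 2.969×10³ = 1.865×10⁴ s.
Converting: 1.865×10⁴ s ÷ 60.00 = 310.9 min.

T ≈ 311 min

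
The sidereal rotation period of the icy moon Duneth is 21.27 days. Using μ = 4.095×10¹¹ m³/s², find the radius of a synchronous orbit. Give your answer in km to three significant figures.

T = 21.27 days = 1.838×10⁶ s.
A synchronous orbit has period T, so by Kepler's third law a = (μT²/4π²)^(1/3).
μT²/4π² = 4.095×10¹¹ × (1.838×10⁶)² / 39.48 = 3.503×10²² m³.
a = 3.272×10⁷ m = 32720 km.

r_sync ≈ 32700 km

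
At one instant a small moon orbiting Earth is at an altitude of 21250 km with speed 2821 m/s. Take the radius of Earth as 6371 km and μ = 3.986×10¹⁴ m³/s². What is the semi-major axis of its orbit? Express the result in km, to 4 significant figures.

a ≈ 19070 km

r = 6371 + 21250 = 27621 km = 2.762×10⁷ m.
Specific orbital energy ε = v²/2 − μ/r = (2821)²/2 − 3.986×10¹⁴/2.762×10⁷ = -1.045×10⁷ J/kg.
Since ε = −μ/(2a), a = −μ/(2ε) = 1.907×10⁷ m = 19068 km.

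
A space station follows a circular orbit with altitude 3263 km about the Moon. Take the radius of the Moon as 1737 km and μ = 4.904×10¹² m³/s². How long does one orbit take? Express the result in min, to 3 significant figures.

T ≈ 529 min

r = 1737 + 3263 = 5000.0 km = 5.0000×10⁶ m.
Kepler's third law: T = 2π√(r³/μ) = 2π√((5.000×10⁶)³ / 4.904×10¹²).
r³/μ = 2.549×10⁷ s², so T = 2π × 5.049×10³ = 3.172×10⁴ s.
Converting: 3.172×10⁴ s ÷ 60.00 = 528.7 min.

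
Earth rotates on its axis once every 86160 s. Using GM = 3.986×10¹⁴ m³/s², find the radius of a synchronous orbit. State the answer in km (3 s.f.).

r_sync ≈ 42200 km

A synchronous orbit has period T, so by Kepler's third law a = (μT²/4π²)^(1/3).
μT²/4π² = 3.986×10¹⁴ × (8.616×10⁴)² / 39.48 = 7.495×10²² m³.
a = 4.216×10⁷ m = 42163 km.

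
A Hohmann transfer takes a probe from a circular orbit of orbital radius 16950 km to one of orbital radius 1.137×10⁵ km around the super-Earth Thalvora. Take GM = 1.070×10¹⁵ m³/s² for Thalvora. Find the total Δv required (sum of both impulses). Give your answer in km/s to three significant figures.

Δv_total ≈ 4.04 km/s

r₁ = 16950 km = 1.695×10⁷ m.
r₂ = 1.137×10⁵ km = 1.137×10⁸ m.
Transfer ellipse a_t = (r₁ + r₂)/2 = 6.532×10⁷ m.
At r₁: circular v_c1 = √(μ/r₁) = 7945 m/s; transfer-periapsis v_p = √[μ(2/r₁ − 1/a_t)] = 10480 m/s.
Δv₁ = v_p − v_c1 = 2537 m/s.
At r₂: circular v_c2 = √(μ/r₂) = 3068 m/s; transfer-apoapsis v_a = √[μ(2/r₂ − 1/a_t)] = 1563 m/s.
Δv₂ = v_c2 − v_a = 1505 m/s.
Total Δv = Δv₁ + Δv₂ = 4042 m/s = 4.042 km/s.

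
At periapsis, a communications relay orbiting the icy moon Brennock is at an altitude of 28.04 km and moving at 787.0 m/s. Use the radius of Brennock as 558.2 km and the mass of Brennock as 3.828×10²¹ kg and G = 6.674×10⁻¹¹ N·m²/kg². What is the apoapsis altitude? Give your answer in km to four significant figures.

apoapsis altitude ≈ 881.4 km

μ = GM = 6.674×10⁻¹¹ × 3.828×10²¹ = 2.555×10¹¹ m³/s².
r_p = 558.2 + 28.04 = 586.24 km = 5.862×10⁵ m.
Specific energy ε = v²/2 − μ/r = -1.261×10⁵ J/kg, so a = −μ/(2ε) = 1.013×10⁶ m.
The apsides satisfy r_p + r_a = 2a, so the apoapsis radius is 2a − r_p = 1.440×10⁶ m = 1439.6 km.
Apoapsis altitude = 1439.6 − 558.2 = 881.40 km.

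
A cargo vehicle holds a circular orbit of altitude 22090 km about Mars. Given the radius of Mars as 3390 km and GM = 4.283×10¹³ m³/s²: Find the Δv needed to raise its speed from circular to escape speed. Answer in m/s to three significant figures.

Δv ≈ 537 m/s

r = 3390 + 22090 = 25480 km = 2.5480×10⁷ m.
Circular speed v_c = √(μ/r) = 1297 m/s.
Escape speed v_esc = √(2μ/r) = √2 × v_c = 1834 m/s.
Δv = v_esc − v_c = 537.0 m/s.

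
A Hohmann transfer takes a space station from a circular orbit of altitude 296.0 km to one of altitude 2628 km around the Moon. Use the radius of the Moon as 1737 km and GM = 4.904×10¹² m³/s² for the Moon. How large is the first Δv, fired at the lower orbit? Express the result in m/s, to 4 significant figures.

Δv ≈ 261.1 m/s

r₁ = 1737 + 296.0 = 2033.0 km = 2.0330×10⁶ m.
r₂ = 1737 + 2628 = 4365.0 km = 4.3650×10⁶ m.
Transfer ellipse a_t = (r₁ + r₂)/2 = 3.199×10⁶ m.
At r₁: circular v_c1 = √(μ/r₁) = 1553 m/s; transfer-perilune v_p = √[μ(2/r₁ − 1/a_t)] = 1814 m/s.
Δv₁ = v_p − v_c1 = 261.1 m/s.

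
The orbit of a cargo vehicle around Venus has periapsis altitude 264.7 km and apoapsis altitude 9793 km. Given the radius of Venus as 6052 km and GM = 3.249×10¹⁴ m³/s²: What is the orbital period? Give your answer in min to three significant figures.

T ≈ 214 min

r_p = 6052 + 264.7 = 6316.7 km = 6.3167×10⁶ m.
r_a = 6052 + 9793 = 15845 km = 1.5845×10⁷ m.
Semi-major axis a = (r_p + r_a)/2 = (6316.7 + 15845)/2 = 11081 km = 1.108×10⁷ m.
By Kepler's third law T = 2π√(a³/μ) = 2π × 2.046×10³ = 1.286×10⁴ s.
= 214.3 min.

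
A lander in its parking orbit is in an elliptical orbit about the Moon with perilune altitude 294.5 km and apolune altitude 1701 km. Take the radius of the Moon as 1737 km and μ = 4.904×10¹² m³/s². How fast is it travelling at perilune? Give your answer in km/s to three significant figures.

r_p = 1737 + 294.5 = 2031.5 km = 2.0315×10⁶ m.
r_a = 1737 + 1701 = 3438.0 km = 3.4380×10⁶ m.
Semi-major axis a = (r_p + r_a)/2 = 2734.8 km = 2.735×10⁶ m.
Vis-viva: v² = μ(2/r − 1/a) = 4.904×10¹² × (9.845×10⁻⁷ − 3.657×10⁻⁷) = 3.035×10⁶ m²/s².
v = 1742 m/s = 1.742 km/s.

v ≈ 1.74 km/s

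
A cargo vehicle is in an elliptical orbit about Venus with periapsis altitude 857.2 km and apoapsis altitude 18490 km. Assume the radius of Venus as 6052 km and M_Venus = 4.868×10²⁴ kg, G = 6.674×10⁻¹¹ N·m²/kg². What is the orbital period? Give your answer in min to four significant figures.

μ = GM = 6.674×10⁻¹¹ × 4.868×10²⁴ = 3.249×10¹⁴ m³/s².
r_p = 6052 + 857.2 = 6909.2 km = 6.9092×10⁶ m.
r_a = 6052 + 18490 = 24542 km = 2.4542×10⁷ m.
Semi-major axis a = (r_p + r_a)/2 = (6909.2 + 24542)/2 = 15726 km = 1.573×10⁷ m.
By Kepler's third law T = 2π√(a³/μ) = 2π × 3.460×10³ = 2.174×10⁴ s.
= 362.3 min.

T ≈ 362.3 min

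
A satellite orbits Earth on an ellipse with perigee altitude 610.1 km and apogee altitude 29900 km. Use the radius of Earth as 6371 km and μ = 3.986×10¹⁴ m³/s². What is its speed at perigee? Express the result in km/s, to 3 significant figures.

r_p = 6371 + 610.1 = 6981.1 km = 6.9811×10⁶ m.
r_a = 6371 + 29900 = 36271 km = 3.6271×10⁷ m.
Semi-major axis a = (r_p + r_a)/2 = 21626 km = 2.163×10⁷ m.
Vis-viva: v² = μ(2/r − 1/a) = 3.986×10¹⁴ × (2.865×10⁻⁷ − 4.624×10⁻⁸) = 9.576×10⁷ m²/s².
v = 9786 m/s = 9.786 km/s.

v ≈ 9.79 km/s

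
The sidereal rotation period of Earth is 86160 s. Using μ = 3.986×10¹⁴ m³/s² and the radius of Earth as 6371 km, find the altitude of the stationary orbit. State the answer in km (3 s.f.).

A synchronous orbit has period T, so by Kepler's third law a = (μT²/4π²)^(1/3).
μT²/4π² = 3.986×10¹⁴ × (8.616×10⁴)² / 39.48 = 7.495×10²² m³.
a = 4.216×10⁷ m = 42163 km.
Altitude h = a − R = 42163 − 6371 = 35792 km.

h_sync ≈ 35800 km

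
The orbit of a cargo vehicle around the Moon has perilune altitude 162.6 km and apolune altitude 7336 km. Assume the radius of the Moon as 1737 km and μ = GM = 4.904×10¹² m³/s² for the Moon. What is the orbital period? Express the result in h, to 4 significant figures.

r_p = 1737 + 162.6 = 1899.6 km = 1.8996×10⁶ m.
r_a = 1737 + 7336 = 9073.0 km = 9.0730×10⁶ m.
Semi-major axis a = (r_p + r_a)/2 = (1899.6 + 9073.0)/2 = 5486.3 km = 5.486×10⁶ m.
By Kepler's third law T = 2π√(a³/μ) = 2π × 5.803×10³ = 3.646×10⁴ s.
= 10.13 h.

T ≈ 10.13 h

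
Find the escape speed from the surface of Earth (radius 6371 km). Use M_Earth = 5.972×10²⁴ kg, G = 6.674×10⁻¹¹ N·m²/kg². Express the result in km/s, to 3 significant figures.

v_esc ≈ 11.2 km/s

μ = GM = 6.674×10⁻¹¹ × 5.972×10²⁴ = 3.986×10¹⁴ m³/s².
r = R = 6.371×10⁶ m.
Escape speed v_esc = √(2μ/r) = √(2 × 3.986×10¹⁴ / 6.371×10⁶) = √(1.251×10⁸) = 11190 m/s.
= 11.19 km/s.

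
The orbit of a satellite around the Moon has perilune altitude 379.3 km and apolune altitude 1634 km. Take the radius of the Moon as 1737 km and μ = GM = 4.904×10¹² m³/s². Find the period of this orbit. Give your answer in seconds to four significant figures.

T ≈ 12890 seconds

r_p = 1737 + 379.3 = 2116.3 km = 2.1163×10⁶ m.
r_a = 1737 + 1634 = 3371.0 km = 3.3710×10⁶ m.
Semi-major axis a = (r_p + r_a)/2 = (2116.3 + 3371.0)/2 = 2743.7 km = 2.744×10⁶ m.
By Kepler's third law T = 2π√(a³/μ) = 2π × 2.052×10³ = 1.289×10⁴ s.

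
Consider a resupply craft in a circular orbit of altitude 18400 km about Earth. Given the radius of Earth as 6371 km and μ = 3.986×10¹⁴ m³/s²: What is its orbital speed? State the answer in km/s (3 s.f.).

v ≈ 4.01 km/s

r = 6371 + 18400 = 24771 km = 2.4771×10⁷ m.
For a circular orbit v = √(μ/r) = √(3.986×10¹⁴ / 2.477×10⁷) = √(1.609×10⁷) = 4011 m/s.
That is 4.011 km/s.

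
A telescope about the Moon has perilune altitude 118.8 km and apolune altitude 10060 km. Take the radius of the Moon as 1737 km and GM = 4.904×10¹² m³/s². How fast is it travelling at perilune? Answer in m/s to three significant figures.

r_p = 1737 + 118.8 = 1855.8 km = 1.8558×10⁶ m.
r_a = 1737 + 10060 = 11797 km = 1.1797×10⁷ m.
Semi-major axis a = (r_p + r_a)/2 = 6826.4 km = 6.826×10⁶ m.
Vis-viva: v² = μ(2/r − 1/a) = 4.904×10¹² × (1.078×10⁻⁶ − 1.465×10⁻⁷) = 4.567×10⁶ m²/s².
v = 2137 m/s.

v ≈ 2140 m/s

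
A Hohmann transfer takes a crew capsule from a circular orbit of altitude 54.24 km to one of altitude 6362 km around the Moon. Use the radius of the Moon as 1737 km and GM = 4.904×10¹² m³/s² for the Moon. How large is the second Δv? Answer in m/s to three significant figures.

Δv ≈ 310 m/s

r₁ = 1737 + 54.24 = 1791.2 km = 1.7912×10⁶ m.
r₂ = 1737 + 6362 = 8099.0 km = 8.0990×10⁶ m.
Transfer ellipse a_t = (r₁ + r₂)/2 = 4.945×10⁶ m.
At r₁: circular v_c1 = √(μ/r₁) = 1655 m/s; transfer-perilune v_p = √[μ(2/r₁ − 1/a_t)] = 2118 m/s.
At r₂: circular v_c2 = √(μ/r₂) = 778.1 m/s; transfer-apolune v_a = √[μ(2/r₂ − 1/a_t)] = 468.3 m/s.
Δv₂ = v_c2 − v_a = 309.8 m/s.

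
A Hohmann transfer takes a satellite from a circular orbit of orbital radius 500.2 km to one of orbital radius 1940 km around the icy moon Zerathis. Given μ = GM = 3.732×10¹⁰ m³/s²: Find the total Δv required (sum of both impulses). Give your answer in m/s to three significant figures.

r₁ = 500.2 km = 5.002×10⁵ m.
r₂ = 1940 km = 1.940×10⁶ m.
Transfer ellipse a_t = (r₁ + r₂)/2 = 1.220×10⁶ m.
At r₁: circular v_c1 = √(μ/r₁) = 273.1 m/s; transfer-periapsis v_p = √[μ(2/r₁ − 1/a_t)] = 344.4 m/s.
Δv₁ = v_p − v_c1 = 71.28 m/s.
At r₂: circular v_c2 = √(μ/r₂) = 138.7 m/s; transfer-apoapsis v_a = √[μ(2/r₂ − 1/a_t)] = 88.81 m/s.
Δv₂ = v_c2 − v_a = 49.89 m/s.
Total Δv = Δv₁ + Δv₂ = 121.2 m/s.

Δv_total ≈ 121 m/s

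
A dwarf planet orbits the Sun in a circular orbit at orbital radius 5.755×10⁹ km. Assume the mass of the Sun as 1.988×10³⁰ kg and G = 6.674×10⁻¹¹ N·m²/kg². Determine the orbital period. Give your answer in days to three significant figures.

μ = GM = 6.674×10⁻¹¹ × 1.988×10³⁰ = 1.327×10²⁰ m³/s².
r = 5.755×10⁹ km = 5.755×10¹² m.
Kepler's third law: T = 2π√(r³/μ) = 2π√((5.755×10¹²)³ / 1.327×10²⁰).
r³/μ = 1.437×10¹⁸ s², so T = 2π × 1.199×10⁹ = 7.531×10⁹ s.
Converting: 7.531×10⁹ s ÷ 86400 = 87160 days.

T ≈ 87200 days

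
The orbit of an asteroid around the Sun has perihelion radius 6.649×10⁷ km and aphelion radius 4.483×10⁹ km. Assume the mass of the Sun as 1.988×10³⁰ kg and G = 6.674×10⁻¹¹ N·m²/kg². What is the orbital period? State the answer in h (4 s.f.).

μ = GM = 6.674×10⁻¹¹ × 1.988×10³⁰ = 1.327×10²⁰ m³/s².
Semi-major axis a = (r_p + r_a)/2 = (6.6490×10⁷ + 4.4830×10⁹)/2 = 2.2747×10⁹ km = 2.275×10¹² m.
By Kepler's third law T = 2π√(a³/μ) = 2π × 2.979×10⁸ = 1.871×10⁹ s.
= 5.198×10⁵ h.

T ≈ 519800 h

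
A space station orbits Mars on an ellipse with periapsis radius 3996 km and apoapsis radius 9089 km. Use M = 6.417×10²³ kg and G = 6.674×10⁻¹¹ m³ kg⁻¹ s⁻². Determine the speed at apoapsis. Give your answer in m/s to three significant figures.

v ≈ 1700 m/s

μ = GM = 6.674×10⁻¹¹ × 6.417×10²³ = 4.283×10¹³ m³/s².
Semi-major axis a = (r_p + r_a)/2 = 6542.5 km = 6.542×10⁶ m.
Vis-viva: v² = μ(2/r − 1/a) = 4.283×10¹³ × (2.200×10⁻⁷ − 1.528×10⁻⁷) = 2.878×10⁶ m²/s².
v = 1696 m/s.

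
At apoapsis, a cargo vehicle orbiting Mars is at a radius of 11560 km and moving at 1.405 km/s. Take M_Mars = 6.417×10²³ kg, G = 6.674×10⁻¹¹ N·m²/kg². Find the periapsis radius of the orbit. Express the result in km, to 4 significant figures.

periapsis radius ≈ 4198 km

μ = GM = 6.674×10⁻¹¹ × 6.417×10²³ = 4.283×10¹³ m³/s².
r_a = 1.156×10⁷ m.
Specific energy ε = v²/2 − μ/r = -2.718×10⁶ J/kg, so a = −μ/(2ε) = 7.879×10⁶ m.
The apsides satisfy r_p + r_a = 2a, so the periapsis radius is 2a − r_a = 4.198×10⁶ m = 4198.3 km.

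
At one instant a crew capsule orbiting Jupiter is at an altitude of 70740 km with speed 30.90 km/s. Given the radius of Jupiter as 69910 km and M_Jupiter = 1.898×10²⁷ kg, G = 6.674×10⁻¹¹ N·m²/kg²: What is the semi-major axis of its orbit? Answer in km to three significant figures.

a ≈ 1.50×10⁵ km

μ = GM = 6.674×10⁻¹¹ × 1.898×10²⁷ = 1.267×10¹⁷ m³/s².
r = 69910 + 70740 = 1.4065×10⁵ km = 1.406×10⁸ m.
Vis-viva rearranged: 1/a = 2/r − v²/μ = 1.422×10⁻⁸ − 7.538×10⁻⁹ = 6.682×10⁻⁹ m⁻¹.
a = 1.497×10⁸ m = 1.4965×10⁵ km.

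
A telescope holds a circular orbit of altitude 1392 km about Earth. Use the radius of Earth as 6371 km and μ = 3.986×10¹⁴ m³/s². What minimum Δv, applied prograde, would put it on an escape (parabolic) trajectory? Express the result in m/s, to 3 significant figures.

Δv ≈ 2970 m/s

r = 6371 + 1392 = 7763.0 km = 7.7630×10⁶ m.
Circular speed v_c = √(μ/r) = 7166 m/s.
Escape speed v_esc = √(2μ/r) = √2 × v_c = 10130 m/s.
Δv = v_esc − v_c = 2968 m/s.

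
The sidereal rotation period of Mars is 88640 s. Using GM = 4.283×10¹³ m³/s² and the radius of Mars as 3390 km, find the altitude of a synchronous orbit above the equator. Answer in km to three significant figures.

A synchronous orbit has period T, so by Kepler's third law a = (μT²/4π²)^(1/3).
μT²/4π² = 4.283×10¹³ × (8.864×10⁴)² / 39.48 = 8.524×10²¹ m³.
a = 2.043×10⁷ m = 20428 km.
Altitude h = a − R = 20428 − 3390 = 17038 km.

h_sync ≈ 17000 km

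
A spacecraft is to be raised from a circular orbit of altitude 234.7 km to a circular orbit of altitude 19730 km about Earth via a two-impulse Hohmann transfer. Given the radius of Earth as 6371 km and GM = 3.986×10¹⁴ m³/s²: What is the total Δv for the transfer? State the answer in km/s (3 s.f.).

Δv_total ≈ 3.47 km/s

r₁ = 6371 + 234.7 = 6605.7 km = 6.6057×10⁶ m.
r₂ = 6371 + 19730 = 26101 km = 2.6101×10⁷ m.
Transfer ellipse a_t = (r₁ + r₂)/2 = 1.635×10⁷ m.
At r₁: circular v_c1 = √(μ/r₁) = 7768 m/s; transfer-perigee v_p = √[μ(2/r₁ − 1/a_t)] = 9814 m/s.
Δv₁ = v_p − v_c1 = 2046 m/s.
At r₂: circular v_c2 = √(μ/r₂) = 3908 m/s; transfer-apogee v_a = √[μ(2/r₂ − 1/a_t)] = 2484 m/s.
Δv₂ = v_c2 − v_a = 1424 m/s.
Total Δv = Δv₁ + Δv₂ = 3470 m/s = 3.470 km/s.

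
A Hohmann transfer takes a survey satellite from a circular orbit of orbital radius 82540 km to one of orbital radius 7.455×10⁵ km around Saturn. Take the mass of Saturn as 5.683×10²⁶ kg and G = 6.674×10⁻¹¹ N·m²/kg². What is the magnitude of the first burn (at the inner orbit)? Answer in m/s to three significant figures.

μ = GM = 6.674×10⁻¹¹ × 5.683×10²⁶ = 3.793×10¹⁶ m³/s².
r₁ = 82540 km = 8.254×10⁷ m.
r₂ = 7.455×10⁵ km = 7.455×10⁸ m.
Transfer ellipse a_t = (r₁ + r₂)/2 = 4.140×10⁸ m.
At r₁: circular v_c1 = √(μ/r₁) = 21440 m/s; transfer-perikrone v_p = √[μ(2/r₁ − 1/a_t)] = 28760 m/s.
Δv₁ = v_p − v_c1 = 7329 m/s.

Δv ≈ 7330 m/s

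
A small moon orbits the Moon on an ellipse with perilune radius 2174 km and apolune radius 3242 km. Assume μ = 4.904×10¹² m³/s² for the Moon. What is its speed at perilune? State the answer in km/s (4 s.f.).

Semi-major axis a = (r_p + r_a)/2 = 2708.0 km = 2.708×10⁶ m.
Vis-viva: v² = μ(2/r − 1/a) = 4.904×10¹² × (9.200×10⁻⁷ − 3.693×10⁻⁷) = 2.701×10⁶ m²/s².
v = 1643 m/s = 1.643 km/s.

v ≈ 1.643 km/s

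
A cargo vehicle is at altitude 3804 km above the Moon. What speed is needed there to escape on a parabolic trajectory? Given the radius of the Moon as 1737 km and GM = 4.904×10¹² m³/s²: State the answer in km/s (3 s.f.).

v_esc ≈ 1.33 km/s

r = 1737 + 3804 = 5541.0 km = 5.5410×10⁶ m.
Escape speed v_esc = √(2μ/r) = √(2 × 4.904×10¹² / 5.541×10⁶) = √(1.770×10⁶) = 1330 m/s.
= 1.330 km/s.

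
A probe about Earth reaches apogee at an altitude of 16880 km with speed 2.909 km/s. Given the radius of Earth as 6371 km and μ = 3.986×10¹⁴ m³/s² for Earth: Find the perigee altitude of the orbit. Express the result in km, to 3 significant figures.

r_a = 6371 + 16880 = 23251 km = 2.325×10⁷ m.
Specific energy ε = v²/2 − μ/r = -1.291×10⁷ J/kg, so a = −μ/(2ε) = 1.544×10⁷ m.
The apsides satisfy r_p + r_a = 2a, so the perigee radius is 2a − r_a = 7.619×10⁶ m = 7619.0 km.
Perigee altitude = 7619.0 − 6371 = 1248.0 km.

perigee altitude ≈ 1250 km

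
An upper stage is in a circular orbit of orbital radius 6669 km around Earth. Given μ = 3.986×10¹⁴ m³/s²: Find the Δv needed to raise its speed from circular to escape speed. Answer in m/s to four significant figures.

Δv ≈ 3202 m/s

r = 6669 km = 6.669×10⁶ m.
Circular speed v_c = √(μ/r) = 7731 m/s.
Escape speed v_esc = √(2μ/r) = √2 × v_c = 10930 m/s.
Δv = v_esc − v_c = 3202 m/s.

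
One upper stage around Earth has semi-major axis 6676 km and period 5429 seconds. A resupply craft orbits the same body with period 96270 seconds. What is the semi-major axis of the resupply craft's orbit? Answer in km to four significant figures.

Kepler's third law: a³ ∝ T², so a₂ = a₁ (T₂/T₁)^(2/3).
T₂/T₁ = 17.73, (T₂/T₁)^(2/3) = 6.800.
a₂ = 6676 × 6.800 = 45400 km.

a₂ ≈ 45400 km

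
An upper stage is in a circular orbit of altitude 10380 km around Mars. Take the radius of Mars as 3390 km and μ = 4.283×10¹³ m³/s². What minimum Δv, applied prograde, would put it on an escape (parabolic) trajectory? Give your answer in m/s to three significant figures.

r = 3390 + 10380 = 13770 km = 1.3770×10⁷ m.
Circular speed v_c = √(μ/r) = 1764 m/s.
Escape speed v_esc = √(2μ/r) = √2 × v_c = 2494 m/s.
Δv = v_esc − v_c = 730.5 m/s.

Δv ≈ 731 m/s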